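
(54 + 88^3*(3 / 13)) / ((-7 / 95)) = -194286210 / 91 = -2135013.30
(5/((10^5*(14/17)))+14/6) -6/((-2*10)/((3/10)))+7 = 7915651/840000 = 9.42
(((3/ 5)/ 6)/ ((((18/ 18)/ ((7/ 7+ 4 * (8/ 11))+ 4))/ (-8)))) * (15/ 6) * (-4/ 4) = 174/ 11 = 15.82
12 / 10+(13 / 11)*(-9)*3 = -1689 / 55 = -30.71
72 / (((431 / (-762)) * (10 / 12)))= -152.75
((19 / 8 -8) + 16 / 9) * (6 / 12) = -277 / 144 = -1.92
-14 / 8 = -1.75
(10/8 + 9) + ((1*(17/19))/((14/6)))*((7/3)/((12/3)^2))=3133/304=10.31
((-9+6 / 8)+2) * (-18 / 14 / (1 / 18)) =144.64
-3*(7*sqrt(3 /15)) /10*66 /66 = -21*sqrt(5) /50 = -0.94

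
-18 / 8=-9 / 4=-2.25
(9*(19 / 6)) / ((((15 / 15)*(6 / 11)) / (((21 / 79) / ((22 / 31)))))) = 12369 / 632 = 19.57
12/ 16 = 0.75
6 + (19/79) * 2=512/79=6.48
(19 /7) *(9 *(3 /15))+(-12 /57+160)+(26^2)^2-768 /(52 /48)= 3945852497 /8645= 456431.75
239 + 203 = 442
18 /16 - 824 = -822.88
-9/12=-3/4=-0.75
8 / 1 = 8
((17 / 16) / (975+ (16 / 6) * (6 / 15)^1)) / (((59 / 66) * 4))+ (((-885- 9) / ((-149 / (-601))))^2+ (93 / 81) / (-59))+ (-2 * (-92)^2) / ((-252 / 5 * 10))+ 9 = 6175821230276105 / 474943392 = 13003278.57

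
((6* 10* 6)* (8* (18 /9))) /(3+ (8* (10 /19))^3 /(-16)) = -3458.62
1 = 1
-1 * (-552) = 552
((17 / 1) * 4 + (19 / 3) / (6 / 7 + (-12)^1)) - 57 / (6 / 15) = -8783 / 117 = -75.07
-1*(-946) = 946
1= 1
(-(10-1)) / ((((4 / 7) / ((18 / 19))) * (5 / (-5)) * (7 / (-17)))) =-1377 / 38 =-36.24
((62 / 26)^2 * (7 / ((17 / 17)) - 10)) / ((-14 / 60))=86490 / 1183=73.11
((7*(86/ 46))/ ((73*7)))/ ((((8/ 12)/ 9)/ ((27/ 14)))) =31347/ 47012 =0.67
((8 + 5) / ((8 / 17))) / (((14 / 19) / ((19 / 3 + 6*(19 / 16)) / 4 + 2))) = 2162485 / 10752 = 201.12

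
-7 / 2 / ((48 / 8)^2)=-7 / 72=-0.10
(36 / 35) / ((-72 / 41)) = -0.59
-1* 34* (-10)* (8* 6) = 16320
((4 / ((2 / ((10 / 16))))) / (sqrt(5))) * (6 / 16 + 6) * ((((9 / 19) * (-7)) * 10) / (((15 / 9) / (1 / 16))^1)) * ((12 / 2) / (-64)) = 28917 * sqrt(5) / 155648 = 0.42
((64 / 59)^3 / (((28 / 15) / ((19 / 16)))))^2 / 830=136272936960 / 171548230317947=0.00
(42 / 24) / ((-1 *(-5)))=7 / 20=0.35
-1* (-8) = 8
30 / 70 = 3 / 7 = 0.43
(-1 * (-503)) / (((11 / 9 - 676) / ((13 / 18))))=-6539 / 12146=-0.54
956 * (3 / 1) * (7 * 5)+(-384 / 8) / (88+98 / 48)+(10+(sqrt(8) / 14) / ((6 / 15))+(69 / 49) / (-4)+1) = 5 * sqrt(2) / 14+42520835495 / 423556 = 100390.62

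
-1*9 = -9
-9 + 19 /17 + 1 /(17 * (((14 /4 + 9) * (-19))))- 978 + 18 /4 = -15849329 /16150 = -981.38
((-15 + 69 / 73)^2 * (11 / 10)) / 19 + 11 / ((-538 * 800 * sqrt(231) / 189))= 304722 / 26645 - 9 * sqrt(231) / 430400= 11.44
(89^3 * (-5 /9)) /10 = -704969 /18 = -39164.94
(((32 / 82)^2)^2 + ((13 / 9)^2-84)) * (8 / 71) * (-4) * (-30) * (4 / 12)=-84478268480 / 228886641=-369.08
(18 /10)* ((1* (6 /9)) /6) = 1 /5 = 0.20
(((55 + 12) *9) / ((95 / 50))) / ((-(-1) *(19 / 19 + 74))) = 402 / 95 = 4.23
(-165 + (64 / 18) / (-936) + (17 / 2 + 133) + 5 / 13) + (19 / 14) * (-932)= -18987347 / 14742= -1287.98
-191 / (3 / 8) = -1528 / 3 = -509.33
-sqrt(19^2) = -19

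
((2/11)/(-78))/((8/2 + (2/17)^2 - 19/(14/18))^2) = -4092529/731705575029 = -0.00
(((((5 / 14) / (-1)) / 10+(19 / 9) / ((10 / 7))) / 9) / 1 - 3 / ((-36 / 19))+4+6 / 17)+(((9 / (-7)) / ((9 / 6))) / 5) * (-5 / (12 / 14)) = 342016 / 48195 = 7.10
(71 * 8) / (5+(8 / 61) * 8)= 34648 / 369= 93.90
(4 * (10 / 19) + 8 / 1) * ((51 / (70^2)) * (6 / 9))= 1632 / 23275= 0.07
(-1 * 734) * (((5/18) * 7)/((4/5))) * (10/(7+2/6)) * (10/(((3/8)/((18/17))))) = -12845000/187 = -68689.84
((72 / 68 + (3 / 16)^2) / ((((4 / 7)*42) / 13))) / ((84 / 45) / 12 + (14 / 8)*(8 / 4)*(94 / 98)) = 6498765 / 38523904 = 0.17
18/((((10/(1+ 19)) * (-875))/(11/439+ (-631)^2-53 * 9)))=-6284998332/384125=-16361.86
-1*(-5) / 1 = 5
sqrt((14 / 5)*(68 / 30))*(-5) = -2*sqrt(357) / 3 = -12.60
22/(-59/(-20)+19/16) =1760/331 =5.32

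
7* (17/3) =119/3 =39.67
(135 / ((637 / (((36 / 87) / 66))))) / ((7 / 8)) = 2160 / 1422421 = 0.00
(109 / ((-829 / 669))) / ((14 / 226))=-8240073 / 5803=-1419.97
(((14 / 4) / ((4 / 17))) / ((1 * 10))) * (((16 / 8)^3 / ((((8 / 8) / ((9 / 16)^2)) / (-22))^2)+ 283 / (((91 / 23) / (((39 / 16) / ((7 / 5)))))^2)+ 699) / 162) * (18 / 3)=31805510987 / 505774080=62.88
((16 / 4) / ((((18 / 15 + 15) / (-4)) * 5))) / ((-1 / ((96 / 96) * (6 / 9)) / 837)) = 110.22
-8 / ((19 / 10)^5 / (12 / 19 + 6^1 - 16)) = 142400000 / 47045881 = 3.03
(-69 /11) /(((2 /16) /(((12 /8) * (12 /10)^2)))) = -29808 /275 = -108.39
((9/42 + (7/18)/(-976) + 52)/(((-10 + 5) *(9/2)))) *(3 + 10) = -16694743/553392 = -30.17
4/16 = 1/4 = 0.25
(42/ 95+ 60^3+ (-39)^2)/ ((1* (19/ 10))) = 114484.97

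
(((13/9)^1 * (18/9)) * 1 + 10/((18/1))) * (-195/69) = -2015/207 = -9.73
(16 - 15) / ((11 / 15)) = 15 / 11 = 1.36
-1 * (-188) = 188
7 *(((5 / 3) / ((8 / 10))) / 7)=25 / 12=2.08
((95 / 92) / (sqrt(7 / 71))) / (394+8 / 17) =1615*sqrt(497) / 4318664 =0.01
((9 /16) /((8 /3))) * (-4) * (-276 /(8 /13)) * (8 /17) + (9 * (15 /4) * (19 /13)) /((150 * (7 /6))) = 11037087 /61880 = 178.36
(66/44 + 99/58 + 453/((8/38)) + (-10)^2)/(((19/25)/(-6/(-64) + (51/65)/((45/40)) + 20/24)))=4419309625/916864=4820.03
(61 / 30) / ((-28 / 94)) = -2867 / 420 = -6.83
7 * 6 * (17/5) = 714/5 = 142.80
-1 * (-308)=308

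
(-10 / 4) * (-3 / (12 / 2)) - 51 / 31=-49 / 124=-0.40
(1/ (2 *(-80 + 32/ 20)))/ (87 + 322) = -0.00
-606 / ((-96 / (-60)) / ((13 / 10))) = -3939 / 8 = -492.38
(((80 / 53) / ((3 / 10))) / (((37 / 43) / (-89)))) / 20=-153080 / 5883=-26.02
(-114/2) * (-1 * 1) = 57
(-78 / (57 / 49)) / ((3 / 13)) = -16562 / 57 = -290.56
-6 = -6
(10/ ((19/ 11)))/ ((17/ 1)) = 110/ 323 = 0.34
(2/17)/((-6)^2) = 1/306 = 0.00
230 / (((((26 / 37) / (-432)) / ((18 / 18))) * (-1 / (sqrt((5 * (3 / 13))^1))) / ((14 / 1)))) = 25734240 * sqrt(195) / 169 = 2126385.23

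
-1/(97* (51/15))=-5/1649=-0.00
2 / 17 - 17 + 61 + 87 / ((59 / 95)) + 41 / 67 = 12419708 / 67201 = 184.81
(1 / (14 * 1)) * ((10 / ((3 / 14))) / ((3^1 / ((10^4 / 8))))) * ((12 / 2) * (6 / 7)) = 50000 / 7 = 7142.86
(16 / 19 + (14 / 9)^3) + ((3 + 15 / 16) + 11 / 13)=27052145 / 2881008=9.39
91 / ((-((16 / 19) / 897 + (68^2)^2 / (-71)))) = 110114823 / 364402790032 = 0.00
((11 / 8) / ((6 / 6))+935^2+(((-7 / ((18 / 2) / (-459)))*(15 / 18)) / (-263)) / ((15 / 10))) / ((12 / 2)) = 145704.27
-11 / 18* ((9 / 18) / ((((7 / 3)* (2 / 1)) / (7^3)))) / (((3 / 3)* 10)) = -2.25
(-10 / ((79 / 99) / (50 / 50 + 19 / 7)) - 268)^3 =-5262939268816384 / 169112377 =-31120958.51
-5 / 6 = -0.83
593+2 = 595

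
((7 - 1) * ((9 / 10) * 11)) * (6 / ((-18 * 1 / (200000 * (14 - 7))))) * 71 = -1968120000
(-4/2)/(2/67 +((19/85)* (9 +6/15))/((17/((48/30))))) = -2420375/275449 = -8.79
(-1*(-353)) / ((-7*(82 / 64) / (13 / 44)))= -36712 / 3157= -11.63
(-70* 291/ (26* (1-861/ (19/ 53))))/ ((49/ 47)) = 0.31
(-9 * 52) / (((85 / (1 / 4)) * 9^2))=-13 / 765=-0.02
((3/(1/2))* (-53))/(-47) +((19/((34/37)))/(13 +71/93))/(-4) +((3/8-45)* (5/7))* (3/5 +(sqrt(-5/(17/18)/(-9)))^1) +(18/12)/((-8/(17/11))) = -15* sqrt(170)/8-1172186223/89999360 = -37.47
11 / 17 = 0.65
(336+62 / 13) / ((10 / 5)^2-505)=-4430 / 6513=-0.68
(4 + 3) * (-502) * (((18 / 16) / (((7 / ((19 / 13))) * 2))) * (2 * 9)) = -386289 / 52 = -7428.63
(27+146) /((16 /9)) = 1557 /16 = 97.31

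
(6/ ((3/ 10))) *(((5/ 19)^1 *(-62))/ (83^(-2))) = -2247989.47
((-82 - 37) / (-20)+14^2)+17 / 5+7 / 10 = 4121 / 20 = 206.05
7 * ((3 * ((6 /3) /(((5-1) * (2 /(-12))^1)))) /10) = -63 /10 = -6.30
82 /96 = 41 /48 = 0.85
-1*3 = -3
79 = 79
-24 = -24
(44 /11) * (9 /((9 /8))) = 32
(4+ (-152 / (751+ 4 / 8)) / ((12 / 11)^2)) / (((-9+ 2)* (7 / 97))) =-7.58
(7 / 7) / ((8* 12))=1 / 96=0.01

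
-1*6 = -6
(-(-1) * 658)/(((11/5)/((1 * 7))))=23030/11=2093.64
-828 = -828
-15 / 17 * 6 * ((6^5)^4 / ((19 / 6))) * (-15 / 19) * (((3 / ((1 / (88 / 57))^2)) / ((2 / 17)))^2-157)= 13651327319932185338393395200 / 799779977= 17068853575378000915.36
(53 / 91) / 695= 53 / 63245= 0.00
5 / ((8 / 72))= 45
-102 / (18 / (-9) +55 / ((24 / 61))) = -2448 / 3307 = -0.74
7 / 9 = 0.78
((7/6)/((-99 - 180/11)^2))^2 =717409/93357451811556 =0.00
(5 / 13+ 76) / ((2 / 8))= 3972 / 13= 305.54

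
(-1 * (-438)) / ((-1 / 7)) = -3066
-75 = -75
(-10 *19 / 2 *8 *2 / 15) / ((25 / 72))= -291.84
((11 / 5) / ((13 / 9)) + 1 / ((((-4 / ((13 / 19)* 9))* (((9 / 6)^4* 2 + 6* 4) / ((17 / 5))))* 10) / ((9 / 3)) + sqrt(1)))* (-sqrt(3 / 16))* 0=0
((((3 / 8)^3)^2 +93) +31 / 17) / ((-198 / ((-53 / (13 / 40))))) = 111985958065 / 1433862144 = 78.10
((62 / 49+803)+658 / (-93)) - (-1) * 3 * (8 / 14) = 3640607 / 4557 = 798.90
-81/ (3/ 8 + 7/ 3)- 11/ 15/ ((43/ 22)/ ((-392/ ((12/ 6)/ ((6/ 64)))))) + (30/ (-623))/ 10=-160325833/ 6965140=-23.02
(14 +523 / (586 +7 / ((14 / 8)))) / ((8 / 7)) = 61481 / 4720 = 13.03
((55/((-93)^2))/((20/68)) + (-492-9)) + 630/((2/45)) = 118266613/8649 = 13674.02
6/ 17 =0.35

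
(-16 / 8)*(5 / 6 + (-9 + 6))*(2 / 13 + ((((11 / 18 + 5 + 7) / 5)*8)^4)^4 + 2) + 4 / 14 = 3271865584006460797336.19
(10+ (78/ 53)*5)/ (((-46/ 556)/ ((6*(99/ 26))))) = -3302640/ 689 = -4793.38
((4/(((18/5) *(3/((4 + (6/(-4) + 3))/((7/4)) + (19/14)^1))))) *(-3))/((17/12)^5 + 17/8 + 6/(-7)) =-8709120/12147383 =-0.72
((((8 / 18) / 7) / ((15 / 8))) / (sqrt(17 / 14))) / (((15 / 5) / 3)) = 32 *sqrt(238) / 16065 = 0.03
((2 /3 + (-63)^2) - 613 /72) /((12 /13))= 3707639 /864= 4291.25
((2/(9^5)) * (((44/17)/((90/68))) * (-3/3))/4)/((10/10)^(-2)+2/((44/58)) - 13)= 484/273692115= 0.00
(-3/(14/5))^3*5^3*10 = -2109375/1372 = -1537.45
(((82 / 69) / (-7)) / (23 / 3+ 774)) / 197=-82 / 74376365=-0.00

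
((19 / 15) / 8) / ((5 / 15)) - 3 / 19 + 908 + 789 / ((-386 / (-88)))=159616113 / 146680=1088.19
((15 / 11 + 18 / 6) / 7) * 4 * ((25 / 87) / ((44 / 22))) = 800 / 2233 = 0.36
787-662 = 125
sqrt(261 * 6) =3 * sqrt(174) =39.57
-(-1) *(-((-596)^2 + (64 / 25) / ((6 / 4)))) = -355217.71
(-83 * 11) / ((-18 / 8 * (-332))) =-11 / 9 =-1.22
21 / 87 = 7 / 29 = 0.24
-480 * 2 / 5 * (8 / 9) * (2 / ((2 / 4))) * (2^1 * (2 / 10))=-4096 / 15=-273.07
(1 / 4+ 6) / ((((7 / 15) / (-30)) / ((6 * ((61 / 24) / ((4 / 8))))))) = -343125 / 28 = -12254.46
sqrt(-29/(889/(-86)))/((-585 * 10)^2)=sqrt(2217166)/30423802500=0.00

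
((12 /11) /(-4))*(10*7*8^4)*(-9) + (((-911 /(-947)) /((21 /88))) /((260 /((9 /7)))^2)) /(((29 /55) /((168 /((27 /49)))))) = 179649690428892 /255268585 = 703767.33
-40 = -40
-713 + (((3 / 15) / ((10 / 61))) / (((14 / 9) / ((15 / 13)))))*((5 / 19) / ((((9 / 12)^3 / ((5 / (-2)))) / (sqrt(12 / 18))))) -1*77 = -790 -2440*sqrt(6) / 5187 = -791.15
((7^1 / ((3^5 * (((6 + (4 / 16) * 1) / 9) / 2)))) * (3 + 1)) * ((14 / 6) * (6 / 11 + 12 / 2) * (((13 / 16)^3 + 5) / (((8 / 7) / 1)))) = 24.55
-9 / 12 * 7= -21 / 4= -5.25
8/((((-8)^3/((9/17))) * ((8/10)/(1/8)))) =-45/34816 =-0.00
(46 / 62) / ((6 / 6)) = 23 / 31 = 0.74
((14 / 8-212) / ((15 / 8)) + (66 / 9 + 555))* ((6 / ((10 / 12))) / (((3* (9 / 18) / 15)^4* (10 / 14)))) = 45380160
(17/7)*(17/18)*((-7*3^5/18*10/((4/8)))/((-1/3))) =13005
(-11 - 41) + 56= 4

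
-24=-24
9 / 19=0.47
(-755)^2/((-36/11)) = -6270275/36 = -174174.31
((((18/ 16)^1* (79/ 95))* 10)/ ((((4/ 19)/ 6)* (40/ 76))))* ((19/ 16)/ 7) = 770013/ 8960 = 85.94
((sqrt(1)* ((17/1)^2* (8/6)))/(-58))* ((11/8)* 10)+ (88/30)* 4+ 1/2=-11472/145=-79.12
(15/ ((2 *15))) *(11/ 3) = 11/ 6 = 1.83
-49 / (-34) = 49 / 34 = 1.44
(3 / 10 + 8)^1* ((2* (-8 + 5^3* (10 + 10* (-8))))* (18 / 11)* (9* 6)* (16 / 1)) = -11304966528 / 55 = -205544845.96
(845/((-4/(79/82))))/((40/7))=-35.62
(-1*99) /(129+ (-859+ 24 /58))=2871 /21158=0.14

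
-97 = -97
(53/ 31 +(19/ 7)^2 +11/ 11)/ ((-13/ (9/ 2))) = -137763/ 39494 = -3.49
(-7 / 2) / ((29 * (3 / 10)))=-35 / 87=-0.40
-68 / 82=-34 / 41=-0.83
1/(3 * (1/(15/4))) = 5/4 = 1.25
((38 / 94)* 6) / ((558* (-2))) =-19 / 8742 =-0.00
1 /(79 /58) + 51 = 4087 /79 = 51.73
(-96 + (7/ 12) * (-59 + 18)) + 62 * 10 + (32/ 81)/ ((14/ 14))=162155/ 324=500.48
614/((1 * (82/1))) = 7.49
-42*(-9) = 378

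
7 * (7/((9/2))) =98/9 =10.89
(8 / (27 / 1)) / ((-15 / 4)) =-32 / 405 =-0.08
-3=-3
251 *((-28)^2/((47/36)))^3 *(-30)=-169297547396382720/103823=-1630636250121.68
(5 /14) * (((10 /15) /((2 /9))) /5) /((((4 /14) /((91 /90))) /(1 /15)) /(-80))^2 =463736 /6075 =76.34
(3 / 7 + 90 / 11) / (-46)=-663 / 3542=-0.19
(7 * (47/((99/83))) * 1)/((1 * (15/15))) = 27307/99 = 275.83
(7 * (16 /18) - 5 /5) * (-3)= -47 /3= -15.67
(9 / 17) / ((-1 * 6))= -3 / 34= -0.09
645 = 645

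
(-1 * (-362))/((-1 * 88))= -181/44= -4.11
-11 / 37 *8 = -88 / 37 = -2.38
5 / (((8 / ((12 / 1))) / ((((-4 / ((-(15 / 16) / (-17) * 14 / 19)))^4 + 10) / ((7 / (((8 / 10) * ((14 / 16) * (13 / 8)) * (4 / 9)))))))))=74186247741144929 / 1458607500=50861008.01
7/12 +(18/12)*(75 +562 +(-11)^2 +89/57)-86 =1053.93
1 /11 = 0.09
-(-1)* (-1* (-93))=93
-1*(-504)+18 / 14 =505.29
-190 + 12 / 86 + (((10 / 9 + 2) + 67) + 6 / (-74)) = -1715852 / 14319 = -119.83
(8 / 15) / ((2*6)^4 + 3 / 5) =8 / 311049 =0.00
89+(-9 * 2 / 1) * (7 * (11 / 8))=-337 / 4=-84.25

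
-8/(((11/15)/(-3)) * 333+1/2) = 80/809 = 0.10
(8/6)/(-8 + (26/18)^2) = -108/479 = -0.23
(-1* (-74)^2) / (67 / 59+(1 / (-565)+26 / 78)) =-547627380 / 146723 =-3732.39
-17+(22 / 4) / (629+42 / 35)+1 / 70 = -1872307 / 110285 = -16.98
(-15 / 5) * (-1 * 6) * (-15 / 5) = -54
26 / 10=13 / 5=2.60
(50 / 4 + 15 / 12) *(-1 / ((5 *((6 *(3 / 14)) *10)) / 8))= -77 / 45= -1.71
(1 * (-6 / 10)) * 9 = -27 / 5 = -5.40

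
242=242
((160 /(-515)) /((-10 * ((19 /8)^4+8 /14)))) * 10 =917504 /95648993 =0.01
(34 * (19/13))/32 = 1.55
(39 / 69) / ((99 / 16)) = 0.09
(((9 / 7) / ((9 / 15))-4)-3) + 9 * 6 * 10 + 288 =5762 / 7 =823.14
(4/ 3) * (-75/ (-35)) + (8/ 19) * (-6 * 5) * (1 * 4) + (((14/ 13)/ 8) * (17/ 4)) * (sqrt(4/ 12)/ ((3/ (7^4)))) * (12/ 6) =-6340/ 133 + 285719 * sqrt(3)/ 936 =481.05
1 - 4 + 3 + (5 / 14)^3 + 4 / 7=1693 / 2744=0.62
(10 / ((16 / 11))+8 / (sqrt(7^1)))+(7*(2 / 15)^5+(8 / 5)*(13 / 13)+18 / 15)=8*sqrt(7) / 7+58777417 / 6075000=12.70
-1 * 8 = -8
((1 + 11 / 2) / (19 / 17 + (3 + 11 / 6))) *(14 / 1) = 9282 / 607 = 15.29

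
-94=-94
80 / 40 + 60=62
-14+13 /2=-15 /2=-7.50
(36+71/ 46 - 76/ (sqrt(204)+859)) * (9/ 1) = 1368 * sqrt(51)/ 737677+11438686035/ 33933142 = 337.11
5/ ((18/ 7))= 35/ 18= 1.94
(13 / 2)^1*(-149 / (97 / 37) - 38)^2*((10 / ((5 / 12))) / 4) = 3300242439 / 9409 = 350753.79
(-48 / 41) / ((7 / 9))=-432 / 287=-1.51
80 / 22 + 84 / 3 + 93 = 1371 / 11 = 124.64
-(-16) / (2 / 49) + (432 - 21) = 803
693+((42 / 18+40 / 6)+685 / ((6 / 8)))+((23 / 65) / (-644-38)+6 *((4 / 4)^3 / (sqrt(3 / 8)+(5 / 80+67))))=247325153579783 / 153102476670-384 *sqrt(6) / 1151233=1615.42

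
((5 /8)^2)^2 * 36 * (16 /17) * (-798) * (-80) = 11221875 /34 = 330055.15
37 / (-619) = -37 / 619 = -0.06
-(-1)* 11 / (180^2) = 11 / 32400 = 0.00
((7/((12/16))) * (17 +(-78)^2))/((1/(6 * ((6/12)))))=170828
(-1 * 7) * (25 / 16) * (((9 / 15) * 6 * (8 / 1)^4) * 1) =-161280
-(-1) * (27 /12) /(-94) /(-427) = 9 /160552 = 0.00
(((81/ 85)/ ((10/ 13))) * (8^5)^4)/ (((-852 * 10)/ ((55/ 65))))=-21401105429264596992/ 150875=-141846597708464.60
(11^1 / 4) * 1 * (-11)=-121 / 4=-30.25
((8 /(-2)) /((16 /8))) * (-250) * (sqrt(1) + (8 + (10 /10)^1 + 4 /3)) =17000 /3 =5666.67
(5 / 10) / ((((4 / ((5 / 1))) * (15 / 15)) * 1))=5 / 8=0.62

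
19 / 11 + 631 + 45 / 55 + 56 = 7585 / 11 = 689.55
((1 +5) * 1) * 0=0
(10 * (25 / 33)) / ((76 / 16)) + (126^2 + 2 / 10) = 49776887 / 3135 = 15877.79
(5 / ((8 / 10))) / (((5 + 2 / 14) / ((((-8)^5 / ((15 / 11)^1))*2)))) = -1576960 / 27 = -58405.93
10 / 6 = 5 / 3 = 1.67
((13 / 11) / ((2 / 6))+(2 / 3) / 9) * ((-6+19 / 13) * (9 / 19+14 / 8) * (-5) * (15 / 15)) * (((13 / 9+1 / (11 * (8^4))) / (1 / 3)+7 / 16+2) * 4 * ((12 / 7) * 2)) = 3773063503625 / 222469632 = 16959.90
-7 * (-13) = 91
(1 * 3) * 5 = 15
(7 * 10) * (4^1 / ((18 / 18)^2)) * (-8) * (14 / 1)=-31360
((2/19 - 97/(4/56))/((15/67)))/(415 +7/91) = -374530/25631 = -14.61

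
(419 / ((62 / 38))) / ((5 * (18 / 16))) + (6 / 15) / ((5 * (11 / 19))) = 3513442 / 76725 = 45.79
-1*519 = -519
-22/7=-3.14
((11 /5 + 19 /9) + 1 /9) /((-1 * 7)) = -199 /315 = -0.63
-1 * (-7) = 7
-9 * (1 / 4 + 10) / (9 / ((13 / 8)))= -16.66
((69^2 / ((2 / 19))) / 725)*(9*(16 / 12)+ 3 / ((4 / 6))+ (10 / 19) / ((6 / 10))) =3143847 / 2900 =1084.09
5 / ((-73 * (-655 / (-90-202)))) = -4 / 131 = -0.03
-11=-11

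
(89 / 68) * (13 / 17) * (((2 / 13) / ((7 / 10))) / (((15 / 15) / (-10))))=-4450 / 2023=-2.20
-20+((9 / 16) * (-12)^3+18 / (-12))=-1987 / 2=-993.50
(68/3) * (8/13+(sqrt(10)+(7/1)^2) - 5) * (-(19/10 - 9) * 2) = 4828 * sqrt(10)/15+560048/39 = 15378.04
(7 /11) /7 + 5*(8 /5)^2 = 709 /55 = 12.89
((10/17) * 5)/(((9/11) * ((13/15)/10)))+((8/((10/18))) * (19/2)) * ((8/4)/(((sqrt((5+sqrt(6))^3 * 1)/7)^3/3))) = 1407672/(5 * (sqrt(6)+5)^(9/2))+27500/663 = 74.97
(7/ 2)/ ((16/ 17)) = 119/ 32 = 3.72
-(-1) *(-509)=-509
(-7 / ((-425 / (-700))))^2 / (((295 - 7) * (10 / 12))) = 2401 / 4335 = 0.55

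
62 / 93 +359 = 1079 / 3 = 359.67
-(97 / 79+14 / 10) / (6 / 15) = -519 / 79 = -6.57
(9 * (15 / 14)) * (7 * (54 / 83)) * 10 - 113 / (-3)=118729 / 249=476.82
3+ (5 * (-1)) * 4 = -17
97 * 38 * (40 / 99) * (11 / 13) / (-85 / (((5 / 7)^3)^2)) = -460750000 / 234003861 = -1.97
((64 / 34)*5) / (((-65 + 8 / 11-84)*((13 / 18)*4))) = -7920 / 360451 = -0.02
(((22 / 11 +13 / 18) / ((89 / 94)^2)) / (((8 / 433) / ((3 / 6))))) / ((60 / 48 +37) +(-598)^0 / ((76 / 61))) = 127214101 / 60453072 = 2.10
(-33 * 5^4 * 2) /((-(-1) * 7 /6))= -247500 /7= -35357.14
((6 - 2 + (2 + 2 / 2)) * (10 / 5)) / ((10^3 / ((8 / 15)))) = 14 / 1875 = 0.01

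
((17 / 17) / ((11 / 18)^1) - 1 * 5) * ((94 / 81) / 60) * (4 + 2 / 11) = -0.27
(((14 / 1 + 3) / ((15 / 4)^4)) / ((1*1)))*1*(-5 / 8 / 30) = -272 / 151875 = -0.00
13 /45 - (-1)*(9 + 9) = 823 /45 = 18.29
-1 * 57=-57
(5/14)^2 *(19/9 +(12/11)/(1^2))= 0.41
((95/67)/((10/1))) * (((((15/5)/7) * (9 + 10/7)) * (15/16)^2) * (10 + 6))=8.91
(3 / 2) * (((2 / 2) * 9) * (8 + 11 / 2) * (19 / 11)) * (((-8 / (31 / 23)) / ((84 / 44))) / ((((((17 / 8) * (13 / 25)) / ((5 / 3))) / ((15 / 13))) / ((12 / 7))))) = -12742920000 / 4364087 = -2919.95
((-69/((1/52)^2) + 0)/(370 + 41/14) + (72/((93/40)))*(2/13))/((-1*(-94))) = -482256/91481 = -5.27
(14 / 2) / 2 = 7 / 2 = 3.50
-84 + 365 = 281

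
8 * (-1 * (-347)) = 2776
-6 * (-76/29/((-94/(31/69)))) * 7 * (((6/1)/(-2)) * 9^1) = 445284/31349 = 14.20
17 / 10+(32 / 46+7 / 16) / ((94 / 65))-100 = -16866443 / 172960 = -97.52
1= 1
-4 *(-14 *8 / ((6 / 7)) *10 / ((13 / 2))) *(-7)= -219520 / 39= -5628.72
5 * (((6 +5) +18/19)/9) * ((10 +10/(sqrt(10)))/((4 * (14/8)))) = 1135 * sqrt(10)/1197 +11350/1197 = 12.48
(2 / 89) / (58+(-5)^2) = 0.00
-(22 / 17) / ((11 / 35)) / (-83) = 70 / 1411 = 0.05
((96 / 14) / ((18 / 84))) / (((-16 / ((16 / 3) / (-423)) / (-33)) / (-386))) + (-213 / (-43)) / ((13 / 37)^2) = 1110727355 / 3073941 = 361.34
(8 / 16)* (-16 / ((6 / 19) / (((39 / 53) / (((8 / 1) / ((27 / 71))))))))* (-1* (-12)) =-40014 / 3763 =-10.63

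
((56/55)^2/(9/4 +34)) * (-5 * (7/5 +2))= -213248/438625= -0.49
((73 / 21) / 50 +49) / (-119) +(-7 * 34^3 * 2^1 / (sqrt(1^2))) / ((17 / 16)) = -64710157123 / 124950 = -517888.41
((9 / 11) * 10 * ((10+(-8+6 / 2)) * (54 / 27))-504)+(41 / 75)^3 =-1958429369 / 4640625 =-422.02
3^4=81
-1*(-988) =988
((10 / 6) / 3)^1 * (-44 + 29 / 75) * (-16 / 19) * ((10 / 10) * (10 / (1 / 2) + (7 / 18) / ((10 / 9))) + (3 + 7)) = 7941988 / 12825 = 619.26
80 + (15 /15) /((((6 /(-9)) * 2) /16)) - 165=-97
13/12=1.08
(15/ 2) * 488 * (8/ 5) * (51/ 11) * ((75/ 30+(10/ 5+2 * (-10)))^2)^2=17238442986/ 11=1567131180.55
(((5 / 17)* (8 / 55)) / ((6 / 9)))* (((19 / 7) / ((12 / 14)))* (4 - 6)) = -76 / 187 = -0.41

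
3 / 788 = 0.00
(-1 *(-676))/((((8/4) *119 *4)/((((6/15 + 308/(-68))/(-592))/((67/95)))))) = 1127061/160480544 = 0.01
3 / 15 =1 / 5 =0.20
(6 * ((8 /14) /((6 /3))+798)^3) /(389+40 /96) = 12563240937984 /1602839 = 7838117.83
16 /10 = 8 /5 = 1.60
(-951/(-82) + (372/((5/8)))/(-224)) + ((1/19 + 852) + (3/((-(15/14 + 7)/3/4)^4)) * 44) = 13388918624710271/8890972595330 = 1505.90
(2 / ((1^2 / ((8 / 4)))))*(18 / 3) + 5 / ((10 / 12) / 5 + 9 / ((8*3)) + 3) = 432 / 17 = 25.41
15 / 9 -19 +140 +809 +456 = 4163 / 3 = 1387.67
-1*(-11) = 11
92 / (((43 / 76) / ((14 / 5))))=97888 / 215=455.29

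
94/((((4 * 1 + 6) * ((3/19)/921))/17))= 4660567/5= 932113.40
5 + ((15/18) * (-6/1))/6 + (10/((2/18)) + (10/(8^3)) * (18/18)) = 72335/768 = 94.19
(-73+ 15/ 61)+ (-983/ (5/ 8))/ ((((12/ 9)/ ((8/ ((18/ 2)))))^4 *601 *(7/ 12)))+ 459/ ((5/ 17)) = 51515192021/ 34644645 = 1486.96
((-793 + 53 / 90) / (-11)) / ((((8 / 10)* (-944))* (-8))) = 71317 / 5981184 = 0.01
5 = 5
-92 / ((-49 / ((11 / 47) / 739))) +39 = 66375775 / 1701917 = 39.00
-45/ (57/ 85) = -1275/ 19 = -67.11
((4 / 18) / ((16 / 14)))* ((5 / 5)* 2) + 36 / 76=0.86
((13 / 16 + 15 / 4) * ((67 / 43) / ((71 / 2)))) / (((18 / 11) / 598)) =16086499 / 219816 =73.18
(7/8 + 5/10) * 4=5.50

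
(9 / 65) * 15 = 27 / 13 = 2.08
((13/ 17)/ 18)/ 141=13/ 43146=0.00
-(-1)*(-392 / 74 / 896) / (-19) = 7 / 22496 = 0.00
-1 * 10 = -10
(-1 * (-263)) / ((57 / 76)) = 1052 / 3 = 350.67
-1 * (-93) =93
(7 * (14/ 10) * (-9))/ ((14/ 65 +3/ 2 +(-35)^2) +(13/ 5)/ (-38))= -108927/ 1514909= -0.07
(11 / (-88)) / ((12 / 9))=-3 / 32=-0.09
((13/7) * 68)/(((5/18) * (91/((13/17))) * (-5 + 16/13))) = -12168/12005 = -1.01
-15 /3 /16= -5 /16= -0.31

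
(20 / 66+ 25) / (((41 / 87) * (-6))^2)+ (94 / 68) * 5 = 38010305 / 3772164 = 10.08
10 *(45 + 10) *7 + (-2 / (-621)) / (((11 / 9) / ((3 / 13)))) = 12662652 / 3289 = 3850.00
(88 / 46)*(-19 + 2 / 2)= -792 / 23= -34.43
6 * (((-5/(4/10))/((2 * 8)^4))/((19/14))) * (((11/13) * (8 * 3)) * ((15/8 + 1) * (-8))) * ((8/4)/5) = 79695/505856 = 0.16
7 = 7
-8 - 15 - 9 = -32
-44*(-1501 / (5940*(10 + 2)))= 1501 / 1620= 0.93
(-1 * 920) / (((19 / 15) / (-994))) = 13717200 / 19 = 721957.89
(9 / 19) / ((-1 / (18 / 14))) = -81 / 133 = -0.61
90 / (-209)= -0.43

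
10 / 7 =1.43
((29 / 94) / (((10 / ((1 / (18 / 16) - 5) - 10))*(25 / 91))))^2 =112327533409 / 44732250000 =2.51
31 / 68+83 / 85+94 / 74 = 33999 / 12580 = 2.70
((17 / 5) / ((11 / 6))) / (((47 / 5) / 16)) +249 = 130365 / 517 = 252.16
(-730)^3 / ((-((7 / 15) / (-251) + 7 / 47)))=34419251617500 / 13013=2644989750.06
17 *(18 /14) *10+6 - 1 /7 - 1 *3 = 1550 /7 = 221.43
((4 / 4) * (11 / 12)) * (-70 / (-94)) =385 / 564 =0.68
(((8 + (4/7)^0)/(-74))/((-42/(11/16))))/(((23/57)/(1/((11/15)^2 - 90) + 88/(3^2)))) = 0.05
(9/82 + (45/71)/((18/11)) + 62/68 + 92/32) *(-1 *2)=-8.57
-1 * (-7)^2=-49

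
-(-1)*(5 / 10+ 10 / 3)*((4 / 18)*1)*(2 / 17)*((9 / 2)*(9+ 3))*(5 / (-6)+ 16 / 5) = 12.81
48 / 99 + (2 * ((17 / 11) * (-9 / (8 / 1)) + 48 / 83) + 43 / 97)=-1479853 / 1062732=-1.39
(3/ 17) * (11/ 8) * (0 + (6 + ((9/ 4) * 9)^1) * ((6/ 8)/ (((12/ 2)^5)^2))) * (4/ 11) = 35/ 1218281472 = 0.00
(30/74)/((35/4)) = 12/259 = 0.05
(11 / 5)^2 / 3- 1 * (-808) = 60721 / 75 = 809.61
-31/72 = -0.43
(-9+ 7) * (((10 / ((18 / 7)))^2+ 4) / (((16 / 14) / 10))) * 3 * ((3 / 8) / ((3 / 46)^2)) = -28679735 / 324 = -88517.70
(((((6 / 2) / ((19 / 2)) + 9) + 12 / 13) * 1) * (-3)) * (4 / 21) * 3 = -30348 / 1729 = -17.55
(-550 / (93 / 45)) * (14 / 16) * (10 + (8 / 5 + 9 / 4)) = -1599675 / 496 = -3225.15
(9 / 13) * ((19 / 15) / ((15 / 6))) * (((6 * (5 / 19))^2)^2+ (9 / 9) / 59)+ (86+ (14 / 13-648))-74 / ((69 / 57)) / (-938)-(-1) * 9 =-779830643235888 / 1418720532775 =-549.67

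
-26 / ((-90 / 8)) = 104 / 45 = 2.31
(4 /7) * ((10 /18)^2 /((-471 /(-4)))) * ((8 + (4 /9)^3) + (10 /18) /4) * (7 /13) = 2398900 /361557027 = 0.01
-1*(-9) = 9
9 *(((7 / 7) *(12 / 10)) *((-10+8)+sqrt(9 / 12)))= -108 / 5+27 *sqrt(3) / 5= -12.25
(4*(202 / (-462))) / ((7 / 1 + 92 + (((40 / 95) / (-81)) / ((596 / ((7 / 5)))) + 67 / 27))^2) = -44257808390175 / 260611761581236373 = -0.00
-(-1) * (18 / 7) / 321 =6 / 749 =0.01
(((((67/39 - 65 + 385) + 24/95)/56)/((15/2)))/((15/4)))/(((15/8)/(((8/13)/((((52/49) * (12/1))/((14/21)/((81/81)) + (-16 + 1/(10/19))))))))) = -517719034/7315059375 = -0.07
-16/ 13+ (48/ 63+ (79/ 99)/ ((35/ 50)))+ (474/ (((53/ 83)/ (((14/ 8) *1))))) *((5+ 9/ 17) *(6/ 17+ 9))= 174913977787/ 2603601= 67181.56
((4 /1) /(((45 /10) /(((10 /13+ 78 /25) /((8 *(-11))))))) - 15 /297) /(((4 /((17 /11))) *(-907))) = 5457 /142671100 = 0.00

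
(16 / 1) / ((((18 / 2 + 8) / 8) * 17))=128 / 289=0.44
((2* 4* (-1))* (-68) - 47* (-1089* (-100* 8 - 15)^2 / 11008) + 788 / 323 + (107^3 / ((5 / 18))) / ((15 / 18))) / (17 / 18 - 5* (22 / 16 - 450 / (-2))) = -7410.82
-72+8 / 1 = -64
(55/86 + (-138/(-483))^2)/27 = 1013/37926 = 0.03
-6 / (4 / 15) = -45 / 2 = -22.50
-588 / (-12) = 49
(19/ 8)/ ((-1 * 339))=-19/ 2712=-0.01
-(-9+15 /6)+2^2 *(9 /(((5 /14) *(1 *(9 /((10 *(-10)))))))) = -1113.50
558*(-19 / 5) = -10602 / 5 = -2120.40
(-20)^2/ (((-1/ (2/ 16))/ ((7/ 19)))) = -18.42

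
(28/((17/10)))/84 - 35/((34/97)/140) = -712940/51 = -13979.22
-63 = -63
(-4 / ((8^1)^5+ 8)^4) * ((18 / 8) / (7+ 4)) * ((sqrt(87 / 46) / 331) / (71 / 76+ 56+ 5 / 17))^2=-282663 / 75641412123051064278382046411264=-0.00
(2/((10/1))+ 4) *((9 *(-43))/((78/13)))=-2709/10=-270.90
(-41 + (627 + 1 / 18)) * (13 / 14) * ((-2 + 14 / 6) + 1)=19591 / 27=725.59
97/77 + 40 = 3177/77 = 41.26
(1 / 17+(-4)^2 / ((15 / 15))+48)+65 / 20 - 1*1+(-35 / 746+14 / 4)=69.76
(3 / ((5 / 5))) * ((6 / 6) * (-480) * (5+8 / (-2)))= -1440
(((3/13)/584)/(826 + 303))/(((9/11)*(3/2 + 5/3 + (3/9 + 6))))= 11/244283988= 0.00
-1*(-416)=416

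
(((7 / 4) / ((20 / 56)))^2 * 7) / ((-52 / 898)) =-7546343 / 2600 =-2902.44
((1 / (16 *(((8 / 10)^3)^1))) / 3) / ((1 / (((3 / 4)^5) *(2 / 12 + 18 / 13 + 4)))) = 1461375 / 27262976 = 0.05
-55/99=-0.56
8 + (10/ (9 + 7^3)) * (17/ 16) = 8.03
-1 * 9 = -9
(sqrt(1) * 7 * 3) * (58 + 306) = 7644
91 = 91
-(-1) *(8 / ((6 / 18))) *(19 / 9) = 152 / 3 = 50.67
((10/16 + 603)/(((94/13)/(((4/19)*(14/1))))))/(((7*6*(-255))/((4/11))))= -5707/683145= -0.01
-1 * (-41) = 41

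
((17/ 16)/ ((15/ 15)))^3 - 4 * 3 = -44239/ 4096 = -10.80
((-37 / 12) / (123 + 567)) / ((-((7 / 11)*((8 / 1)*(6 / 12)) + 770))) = 407 / 70363440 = 0.00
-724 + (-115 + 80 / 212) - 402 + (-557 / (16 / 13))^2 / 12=2576907077 / 162816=15827.11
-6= -6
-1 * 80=-80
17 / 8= 2.12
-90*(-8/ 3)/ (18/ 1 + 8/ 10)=600/ 47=12.77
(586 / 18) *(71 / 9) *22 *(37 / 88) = 769711 / 324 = 2375.65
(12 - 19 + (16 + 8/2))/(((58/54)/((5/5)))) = 351/29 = 12.10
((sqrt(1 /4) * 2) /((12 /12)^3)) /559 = 1 /559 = 0.00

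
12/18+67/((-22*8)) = 151/528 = 0.29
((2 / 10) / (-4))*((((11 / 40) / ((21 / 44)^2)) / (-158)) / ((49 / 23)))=30613 / 170711100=0.00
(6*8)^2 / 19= 2304 / 19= 121.26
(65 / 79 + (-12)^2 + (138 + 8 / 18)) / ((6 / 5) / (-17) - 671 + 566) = -17119255 / 6349941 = -2.70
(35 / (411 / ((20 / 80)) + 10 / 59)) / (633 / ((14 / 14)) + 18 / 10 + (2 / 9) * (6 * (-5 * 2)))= 75 / 2189564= 0.00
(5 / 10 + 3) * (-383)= -2681 / 2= -1340.50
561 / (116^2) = 561 / 13456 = 0.04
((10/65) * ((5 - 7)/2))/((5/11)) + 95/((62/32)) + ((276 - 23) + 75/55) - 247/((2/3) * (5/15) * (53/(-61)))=3717670903/2349490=1582.33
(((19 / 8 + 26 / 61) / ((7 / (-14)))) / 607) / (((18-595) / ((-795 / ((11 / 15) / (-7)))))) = 114110325 / 940041476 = 0.12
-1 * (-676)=676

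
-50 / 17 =-2.94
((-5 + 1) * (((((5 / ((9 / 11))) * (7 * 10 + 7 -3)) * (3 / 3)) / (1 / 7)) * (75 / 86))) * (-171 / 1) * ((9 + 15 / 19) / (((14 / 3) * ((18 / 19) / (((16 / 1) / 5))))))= 575335200 / 43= 13379888.37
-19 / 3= -6.33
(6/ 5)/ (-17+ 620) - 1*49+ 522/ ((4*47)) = -4366537/ 94470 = -46.22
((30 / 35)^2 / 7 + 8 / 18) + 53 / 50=1.61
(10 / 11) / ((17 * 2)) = 5 / 187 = 0.03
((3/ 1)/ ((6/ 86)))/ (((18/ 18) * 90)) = 43/ 90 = 0.48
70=70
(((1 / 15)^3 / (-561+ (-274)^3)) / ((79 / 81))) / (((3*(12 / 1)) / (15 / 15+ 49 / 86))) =-0.00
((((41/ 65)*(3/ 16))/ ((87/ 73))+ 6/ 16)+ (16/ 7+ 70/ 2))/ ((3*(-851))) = -7971881/ 538989360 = -0.01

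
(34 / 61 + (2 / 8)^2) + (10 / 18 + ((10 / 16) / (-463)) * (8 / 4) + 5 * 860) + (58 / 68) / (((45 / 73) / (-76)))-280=1353743991427 / 345694320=3916.01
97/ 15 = 6.47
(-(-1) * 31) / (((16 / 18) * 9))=31 / 8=3.88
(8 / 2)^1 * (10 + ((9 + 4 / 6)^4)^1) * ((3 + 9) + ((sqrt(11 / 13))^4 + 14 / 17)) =110176127236 / 232713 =473442.08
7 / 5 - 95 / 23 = -314 / 115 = -2.73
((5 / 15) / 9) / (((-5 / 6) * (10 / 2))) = -2 / 225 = -0.01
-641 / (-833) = 641 / 833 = 0.77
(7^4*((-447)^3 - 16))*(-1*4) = 857777792956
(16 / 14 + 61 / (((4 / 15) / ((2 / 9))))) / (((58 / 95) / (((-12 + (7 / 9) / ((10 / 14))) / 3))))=-20365207 / 65772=-309.63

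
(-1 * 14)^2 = 196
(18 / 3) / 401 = 6 / 401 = 0.01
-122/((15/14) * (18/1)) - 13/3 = -1439/135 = -10.66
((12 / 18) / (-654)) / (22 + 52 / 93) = -31 / 686046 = -0.00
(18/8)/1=9/4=2.25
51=51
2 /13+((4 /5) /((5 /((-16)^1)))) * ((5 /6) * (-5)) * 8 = 3334 /39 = 85.49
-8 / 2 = -4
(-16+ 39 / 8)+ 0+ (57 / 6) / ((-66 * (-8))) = -11729 / 1056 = -11.11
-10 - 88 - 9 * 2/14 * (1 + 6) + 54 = -53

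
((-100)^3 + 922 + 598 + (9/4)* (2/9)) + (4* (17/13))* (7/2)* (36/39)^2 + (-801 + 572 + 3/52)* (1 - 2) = -8772488813/8788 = -998234.96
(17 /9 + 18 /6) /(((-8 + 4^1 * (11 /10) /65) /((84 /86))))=-100100 /166281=-0.60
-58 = -58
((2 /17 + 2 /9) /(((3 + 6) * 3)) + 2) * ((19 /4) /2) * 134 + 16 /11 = 641.96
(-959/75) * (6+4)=-1918/15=-127.87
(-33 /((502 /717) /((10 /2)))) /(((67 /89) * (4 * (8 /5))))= -52645725 /1076288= -48.91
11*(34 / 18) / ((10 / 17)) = 3179 / 90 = 35.32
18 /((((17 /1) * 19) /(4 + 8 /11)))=936 /3553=0.26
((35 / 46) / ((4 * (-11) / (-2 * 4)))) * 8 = 280 / 253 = 1.11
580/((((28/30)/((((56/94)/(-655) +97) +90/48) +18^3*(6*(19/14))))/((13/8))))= 463935282176535/9654176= 48055399.26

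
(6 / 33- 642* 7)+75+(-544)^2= 3206689 / 11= 291517.18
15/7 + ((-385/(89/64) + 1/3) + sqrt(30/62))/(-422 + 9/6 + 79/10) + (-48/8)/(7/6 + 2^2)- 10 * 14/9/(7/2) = -1001414236/358584471- 5 * sqrt(465)/63953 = -2.79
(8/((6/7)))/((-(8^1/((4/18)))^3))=-7/34992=-0.00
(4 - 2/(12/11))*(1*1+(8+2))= 143/6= 23.83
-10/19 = -0.53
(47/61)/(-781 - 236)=-47/62037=-0.00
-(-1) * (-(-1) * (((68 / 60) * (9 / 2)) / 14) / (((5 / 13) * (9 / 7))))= 221 / 300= 0.74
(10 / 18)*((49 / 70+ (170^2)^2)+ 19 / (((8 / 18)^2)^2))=1069069424191 / 2304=464005826.47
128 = 128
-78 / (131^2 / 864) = -67392 / 17161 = -3.93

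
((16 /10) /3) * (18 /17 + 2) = 416 /255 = 1.63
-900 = -900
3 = 3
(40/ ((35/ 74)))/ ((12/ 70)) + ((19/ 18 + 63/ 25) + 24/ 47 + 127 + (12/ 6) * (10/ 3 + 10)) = 651.09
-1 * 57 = -57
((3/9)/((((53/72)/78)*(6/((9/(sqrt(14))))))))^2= 3942432/19663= 200.50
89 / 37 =2.41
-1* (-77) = 77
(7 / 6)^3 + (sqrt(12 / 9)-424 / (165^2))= 2 * sqrt(3) / 3 + 1027399 / 653400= 2.73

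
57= 57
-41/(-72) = 41/72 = 0.57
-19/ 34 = -0.56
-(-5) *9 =45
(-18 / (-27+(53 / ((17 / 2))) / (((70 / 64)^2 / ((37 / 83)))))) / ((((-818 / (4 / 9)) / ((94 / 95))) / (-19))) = 0.01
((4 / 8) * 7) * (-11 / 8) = -4.81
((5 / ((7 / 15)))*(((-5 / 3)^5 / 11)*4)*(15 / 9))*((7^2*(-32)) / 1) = 350000000 / 2673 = 130939.02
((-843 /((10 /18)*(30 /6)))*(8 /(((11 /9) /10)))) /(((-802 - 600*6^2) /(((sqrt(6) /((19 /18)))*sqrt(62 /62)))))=9832752*sqrt(6) /11705045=2.06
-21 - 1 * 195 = -216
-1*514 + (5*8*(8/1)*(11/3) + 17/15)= 9907/15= 660.47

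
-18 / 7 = -2.57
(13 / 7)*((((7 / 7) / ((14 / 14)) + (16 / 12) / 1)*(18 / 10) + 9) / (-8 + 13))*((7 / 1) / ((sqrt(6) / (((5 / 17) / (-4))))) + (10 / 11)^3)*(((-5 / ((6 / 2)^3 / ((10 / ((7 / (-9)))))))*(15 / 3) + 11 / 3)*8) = 2720640 / 5929-31174*sqrt(6) / 595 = 330.53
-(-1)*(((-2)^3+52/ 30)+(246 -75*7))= -4279/ 15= -285.27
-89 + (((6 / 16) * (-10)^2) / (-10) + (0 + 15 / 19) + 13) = -6001 / 76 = -78.96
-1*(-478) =478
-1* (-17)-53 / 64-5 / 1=715 / 64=11.17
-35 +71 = 36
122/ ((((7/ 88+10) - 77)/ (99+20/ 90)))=-9587248/ 53001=-180.89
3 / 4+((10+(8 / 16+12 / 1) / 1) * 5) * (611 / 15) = 4583.25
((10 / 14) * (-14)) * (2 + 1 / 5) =-22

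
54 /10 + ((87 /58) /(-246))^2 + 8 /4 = 995157 /134480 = 7.40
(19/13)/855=1/585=0.00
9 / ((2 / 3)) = 27 / 2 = 13.50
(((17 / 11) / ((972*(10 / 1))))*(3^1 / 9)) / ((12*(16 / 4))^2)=17 / 739031040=0.00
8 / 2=4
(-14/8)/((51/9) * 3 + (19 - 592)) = 7/2224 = 0.00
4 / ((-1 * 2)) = -2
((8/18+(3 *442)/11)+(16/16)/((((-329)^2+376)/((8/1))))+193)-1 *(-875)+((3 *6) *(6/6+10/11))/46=294246838343/247320909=1189.74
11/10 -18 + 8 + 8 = -9/10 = -0.90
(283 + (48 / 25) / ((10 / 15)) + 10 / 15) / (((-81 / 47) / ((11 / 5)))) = -11110847 / 30375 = -365.79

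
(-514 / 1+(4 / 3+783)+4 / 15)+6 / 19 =25737 / 95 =270.92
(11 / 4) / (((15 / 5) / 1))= 11 / 12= 0.92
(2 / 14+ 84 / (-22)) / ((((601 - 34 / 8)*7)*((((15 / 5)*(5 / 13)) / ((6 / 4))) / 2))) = -14716 / 6432965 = -0.00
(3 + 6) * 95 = 855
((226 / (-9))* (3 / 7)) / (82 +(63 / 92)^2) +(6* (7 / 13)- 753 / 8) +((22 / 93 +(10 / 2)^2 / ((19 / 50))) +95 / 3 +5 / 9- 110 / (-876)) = 1445147300881645 / 196642797289848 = 7.35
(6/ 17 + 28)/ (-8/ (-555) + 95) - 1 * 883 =-882.70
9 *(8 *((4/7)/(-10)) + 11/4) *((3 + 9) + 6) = 26001/70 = 371.44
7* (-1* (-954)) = 6678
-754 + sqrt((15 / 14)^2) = -10541 / 14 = -752.93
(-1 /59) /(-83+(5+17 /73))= 73 /334943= 0.00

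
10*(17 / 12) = 85 / 6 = 14.17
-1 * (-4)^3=64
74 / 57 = 1.30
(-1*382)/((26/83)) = -15853/13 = -1219.46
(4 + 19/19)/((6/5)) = 25/6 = 4.17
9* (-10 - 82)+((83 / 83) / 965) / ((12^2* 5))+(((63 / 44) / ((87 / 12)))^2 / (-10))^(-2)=78935970184012729 / 1216128589200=64907.59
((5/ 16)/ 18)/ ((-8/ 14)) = -35/ 1152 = -0.03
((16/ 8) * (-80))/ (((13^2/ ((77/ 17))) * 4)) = -3080/ 2873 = -1.07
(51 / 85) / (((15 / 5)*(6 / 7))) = 7 / 30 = 0.23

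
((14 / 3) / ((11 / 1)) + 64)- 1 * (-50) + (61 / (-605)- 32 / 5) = 107.92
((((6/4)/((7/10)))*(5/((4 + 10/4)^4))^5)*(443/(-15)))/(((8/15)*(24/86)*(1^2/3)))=-0.00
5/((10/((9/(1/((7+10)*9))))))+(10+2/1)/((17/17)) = 1401/2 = 700.50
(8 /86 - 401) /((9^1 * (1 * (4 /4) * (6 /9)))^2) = -11.14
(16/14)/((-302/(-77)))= 44/151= 0.29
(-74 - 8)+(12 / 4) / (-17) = -1397 / 17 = -82.18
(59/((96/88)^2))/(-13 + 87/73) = -521147/124128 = -4.20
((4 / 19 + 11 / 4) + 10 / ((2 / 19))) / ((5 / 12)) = 4467 / 19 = 235.11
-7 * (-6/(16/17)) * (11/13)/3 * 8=1309/13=100.69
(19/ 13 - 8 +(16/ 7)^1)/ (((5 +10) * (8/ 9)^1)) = -1161/ 3640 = -0.32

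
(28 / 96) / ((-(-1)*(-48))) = -7 / 1152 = -0.01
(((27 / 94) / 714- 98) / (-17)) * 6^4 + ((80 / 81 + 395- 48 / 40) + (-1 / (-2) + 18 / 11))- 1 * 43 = 6629078112983 / 847171710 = 7824.95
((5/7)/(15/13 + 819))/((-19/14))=-65/101289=-0.00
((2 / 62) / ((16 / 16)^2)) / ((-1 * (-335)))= 1 / 10385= 0.00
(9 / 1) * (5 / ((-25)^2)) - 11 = -1366 / 125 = -10.93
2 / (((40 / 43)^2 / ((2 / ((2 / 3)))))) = 5547 / 800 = 6.93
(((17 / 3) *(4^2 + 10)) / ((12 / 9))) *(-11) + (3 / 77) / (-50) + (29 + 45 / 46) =-1185.52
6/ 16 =3/ 8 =0.38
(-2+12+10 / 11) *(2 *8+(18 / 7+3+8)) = 322.60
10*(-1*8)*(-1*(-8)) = -640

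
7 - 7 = 0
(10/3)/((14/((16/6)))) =40/63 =0.63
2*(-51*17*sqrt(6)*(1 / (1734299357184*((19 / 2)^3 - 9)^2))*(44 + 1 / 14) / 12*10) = -1445*sqrt(6) / 28323222180156288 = -0.00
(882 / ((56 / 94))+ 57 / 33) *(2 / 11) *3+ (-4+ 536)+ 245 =191844 / 121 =1585.49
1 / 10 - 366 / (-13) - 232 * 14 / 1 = -418567 / 130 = -3219.75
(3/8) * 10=15/4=3.75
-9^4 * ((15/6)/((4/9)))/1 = -295245/8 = -36905.62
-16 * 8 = -128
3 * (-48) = -144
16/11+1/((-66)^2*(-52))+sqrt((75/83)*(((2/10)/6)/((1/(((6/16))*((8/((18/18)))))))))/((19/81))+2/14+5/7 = 81*sqrt(2490)/3154+3665369/1585584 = 3.59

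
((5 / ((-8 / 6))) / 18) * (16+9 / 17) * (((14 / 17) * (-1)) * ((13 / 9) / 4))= 127855 / 124848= 1.02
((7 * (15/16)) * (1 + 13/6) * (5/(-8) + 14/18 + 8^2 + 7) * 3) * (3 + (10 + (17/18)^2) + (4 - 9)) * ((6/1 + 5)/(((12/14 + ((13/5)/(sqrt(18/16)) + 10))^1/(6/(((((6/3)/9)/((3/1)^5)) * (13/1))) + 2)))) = 2364619450969612375/110824077312 - 174235117439866175 * sqrt(2)/51149574144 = 16519339.05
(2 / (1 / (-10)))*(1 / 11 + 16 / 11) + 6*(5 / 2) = -175 / 11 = -15.91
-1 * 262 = -262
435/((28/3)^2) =4.99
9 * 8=72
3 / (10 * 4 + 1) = 3 / 41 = 0.07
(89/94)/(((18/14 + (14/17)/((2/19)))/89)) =9.25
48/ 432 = 1/ 9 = 0.11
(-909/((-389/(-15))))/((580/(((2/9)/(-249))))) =101/1872646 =0.00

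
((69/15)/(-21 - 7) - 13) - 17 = -4223/140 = -30.16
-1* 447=-447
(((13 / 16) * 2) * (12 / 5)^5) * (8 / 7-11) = -27900288 / 21875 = -1275.44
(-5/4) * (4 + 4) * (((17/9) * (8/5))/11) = -272/99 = -2.75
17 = 17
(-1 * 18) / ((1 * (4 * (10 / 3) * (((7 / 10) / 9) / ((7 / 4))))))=-243 / 8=-30.38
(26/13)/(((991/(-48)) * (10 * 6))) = -8/4955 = -0.00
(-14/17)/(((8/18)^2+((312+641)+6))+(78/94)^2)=-1252503/1459887376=-0.00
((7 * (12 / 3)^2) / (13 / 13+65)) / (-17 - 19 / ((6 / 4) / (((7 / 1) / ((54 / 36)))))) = -168 / 7535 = -0.02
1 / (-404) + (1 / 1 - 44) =-43.00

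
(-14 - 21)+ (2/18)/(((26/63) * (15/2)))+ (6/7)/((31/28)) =-206678/6045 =-34.19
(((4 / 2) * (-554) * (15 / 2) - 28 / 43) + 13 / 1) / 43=-356799 / 1849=-192.97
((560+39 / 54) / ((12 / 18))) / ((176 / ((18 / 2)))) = 30279 / 704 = 43.01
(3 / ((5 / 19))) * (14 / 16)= 399 / 40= 9.98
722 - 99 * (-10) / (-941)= 678412 / 941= 720.95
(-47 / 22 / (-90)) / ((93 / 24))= 94 / 15345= 0.01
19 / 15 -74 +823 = 11254 / 15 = 750.27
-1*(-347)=347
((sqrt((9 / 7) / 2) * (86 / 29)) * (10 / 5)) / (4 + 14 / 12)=1548 * sqrt(14) / 6293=0.92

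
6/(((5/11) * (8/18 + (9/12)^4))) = 152064/8765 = 17.35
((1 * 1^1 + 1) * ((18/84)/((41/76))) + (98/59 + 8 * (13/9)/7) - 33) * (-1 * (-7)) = -4403323/21771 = -202.26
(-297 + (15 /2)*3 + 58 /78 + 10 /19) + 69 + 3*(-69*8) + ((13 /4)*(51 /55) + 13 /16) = -1210523893 /652080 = -1856.40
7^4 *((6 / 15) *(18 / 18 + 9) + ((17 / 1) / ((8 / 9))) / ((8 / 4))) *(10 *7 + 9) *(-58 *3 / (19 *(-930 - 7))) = 3580949841 / 142424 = 25142.88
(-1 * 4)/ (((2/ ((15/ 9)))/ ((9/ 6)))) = -5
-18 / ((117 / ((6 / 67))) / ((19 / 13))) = -228 / 11323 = -0.02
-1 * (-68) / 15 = 68 / 15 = 4.53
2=2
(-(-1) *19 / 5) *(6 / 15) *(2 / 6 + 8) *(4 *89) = 13528 / 3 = 4509.33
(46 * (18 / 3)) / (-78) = -46 / 13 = -3.54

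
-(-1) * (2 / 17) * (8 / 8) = 2 / 17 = 0.12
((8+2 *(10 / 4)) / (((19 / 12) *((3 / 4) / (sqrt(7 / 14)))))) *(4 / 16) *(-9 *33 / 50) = -3861 *sqrt(2) / 475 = -11.50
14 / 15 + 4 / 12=19 / 15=1.27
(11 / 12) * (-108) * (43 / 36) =-473 / 4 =-118.25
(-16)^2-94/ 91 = 23202/ 91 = 254.97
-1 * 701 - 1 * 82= -783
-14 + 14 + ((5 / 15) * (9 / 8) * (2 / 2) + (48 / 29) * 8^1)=3159 / 232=13.62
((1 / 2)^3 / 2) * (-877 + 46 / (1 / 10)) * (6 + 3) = -3753 / 16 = -234.56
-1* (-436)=436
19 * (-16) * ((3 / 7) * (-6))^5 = 574428672 / 16807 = 34177.94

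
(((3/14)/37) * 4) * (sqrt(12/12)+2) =18/259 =0.07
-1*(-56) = 56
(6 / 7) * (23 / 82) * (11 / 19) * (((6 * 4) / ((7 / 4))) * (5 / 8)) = 45540 / 38171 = 1.19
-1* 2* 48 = -96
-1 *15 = -15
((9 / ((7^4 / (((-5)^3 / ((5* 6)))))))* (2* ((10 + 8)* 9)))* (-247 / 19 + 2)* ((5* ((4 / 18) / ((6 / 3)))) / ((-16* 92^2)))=-37125 / 162576512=-0.00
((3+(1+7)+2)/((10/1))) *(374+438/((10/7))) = 44239/50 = 884.78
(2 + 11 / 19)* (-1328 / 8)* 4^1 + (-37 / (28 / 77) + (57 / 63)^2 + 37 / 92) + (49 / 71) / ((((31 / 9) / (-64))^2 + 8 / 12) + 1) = -13737669584684732 / 7579249528347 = -1812.54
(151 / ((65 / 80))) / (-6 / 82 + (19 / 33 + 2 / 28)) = 45763872 / 141349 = 323.77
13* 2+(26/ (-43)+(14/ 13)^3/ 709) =25.40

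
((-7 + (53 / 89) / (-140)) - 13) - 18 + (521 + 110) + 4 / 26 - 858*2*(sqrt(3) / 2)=96078371 / 161980 - 858*sqrt(3)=-892.95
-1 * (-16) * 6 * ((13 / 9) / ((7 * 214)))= 208 / 2247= 0.09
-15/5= -3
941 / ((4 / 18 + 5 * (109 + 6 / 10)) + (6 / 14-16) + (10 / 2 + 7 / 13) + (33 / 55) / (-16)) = 61654320 / 35259703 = 1.75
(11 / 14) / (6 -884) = -11 / 12292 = -0.00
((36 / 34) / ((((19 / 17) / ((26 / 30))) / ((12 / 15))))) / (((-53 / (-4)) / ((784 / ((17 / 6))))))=5870592 / 427975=13.72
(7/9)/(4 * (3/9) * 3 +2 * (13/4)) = 2/27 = 0.07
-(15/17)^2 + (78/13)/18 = -0.45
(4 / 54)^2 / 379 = 4 / 276291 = 0.00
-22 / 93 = -0.24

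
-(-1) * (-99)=-99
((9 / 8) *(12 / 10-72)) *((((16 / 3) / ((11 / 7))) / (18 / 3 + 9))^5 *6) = -519890796544 / 1834471546875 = -0.28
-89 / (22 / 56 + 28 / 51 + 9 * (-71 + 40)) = 127092 / 397067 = 0.32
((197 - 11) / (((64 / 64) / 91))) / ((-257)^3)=-16926 / 16974593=-0.00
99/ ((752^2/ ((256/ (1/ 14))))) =1386/ 2209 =0.63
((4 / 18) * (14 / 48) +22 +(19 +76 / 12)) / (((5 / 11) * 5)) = 20.86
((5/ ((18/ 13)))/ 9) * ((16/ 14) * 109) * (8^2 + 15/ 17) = 31259020/ 9639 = 3242.97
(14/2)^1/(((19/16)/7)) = 784/19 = 41.26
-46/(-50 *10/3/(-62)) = -2139/125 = -17.11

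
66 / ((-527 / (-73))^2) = 351714 / 277729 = 1.27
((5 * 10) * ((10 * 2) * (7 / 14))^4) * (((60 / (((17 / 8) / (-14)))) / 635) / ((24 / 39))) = -1092000000 / 2159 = -505789.72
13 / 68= 0.19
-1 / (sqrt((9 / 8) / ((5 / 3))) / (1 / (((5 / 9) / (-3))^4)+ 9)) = -119348 *sqrt(30) / 625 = -1045.91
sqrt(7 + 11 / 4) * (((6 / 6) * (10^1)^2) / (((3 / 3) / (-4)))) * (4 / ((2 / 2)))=-800 * sqrt(39)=-4996.00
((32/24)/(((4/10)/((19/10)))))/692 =0.01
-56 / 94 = -28 / 47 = -0.60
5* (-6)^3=-1080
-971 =-971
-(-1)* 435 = 435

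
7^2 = 49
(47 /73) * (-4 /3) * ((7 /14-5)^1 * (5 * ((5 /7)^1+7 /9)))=44180 /1533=28.82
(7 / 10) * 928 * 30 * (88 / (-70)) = -122496 / 5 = -24499.20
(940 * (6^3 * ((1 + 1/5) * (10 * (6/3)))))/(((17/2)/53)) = 516533760/17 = 30384338.82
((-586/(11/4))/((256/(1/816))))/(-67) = 0.00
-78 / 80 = -39 / 40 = -0.98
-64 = -64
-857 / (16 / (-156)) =33423 / 4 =8355.75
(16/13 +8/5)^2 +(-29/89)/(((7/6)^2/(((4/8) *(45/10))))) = 7.47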